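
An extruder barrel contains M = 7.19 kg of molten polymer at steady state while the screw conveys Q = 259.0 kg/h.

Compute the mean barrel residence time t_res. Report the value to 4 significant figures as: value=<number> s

value=99.94 s

Convert throughput: Q = 259.0 kg/h = 259.0/3600 = 0.0719444 kg/s
Mean residence time: t_res = M/Q_s = 7.19 kg / 0.0719444 kg/s = 99.9382 s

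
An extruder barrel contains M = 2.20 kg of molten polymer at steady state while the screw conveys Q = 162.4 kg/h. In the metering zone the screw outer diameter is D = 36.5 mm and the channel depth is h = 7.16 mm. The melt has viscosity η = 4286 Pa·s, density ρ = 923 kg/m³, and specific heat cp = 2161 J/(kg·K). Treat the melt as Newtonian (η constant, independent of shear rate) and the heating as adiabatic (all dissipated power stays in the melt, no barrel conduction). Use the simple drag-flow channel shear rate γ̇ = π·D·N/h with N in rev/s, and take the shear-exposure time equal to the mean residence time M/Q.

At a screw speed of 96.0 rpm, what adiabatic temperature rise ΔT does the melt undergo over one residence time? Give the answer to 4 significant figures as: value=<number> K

value=68.81 K

Q_s = Q / 3600 = 162.4 / 3600 = 0.0451111 kg/s
t_res = M / Q_s = 2.20 ÷ 0.0451111 = 48.7685 s
Geometry in metres: D = 36.5 mm → 0.0365 m, h = 7.16 mm → 0.00716 m; screw speed N = 96.0 rpm = 1.6 rev/s
γ̇ = π·D·N / h = π · 0.0365 · 1.6 / 0.00716 = 25.6242 s⁻¹
ΔT = η·γ̇²·t_res/(ρ·cp) = [4286 × 25.6242² × 48.7685] / [923 × 2161] = 68.8073 K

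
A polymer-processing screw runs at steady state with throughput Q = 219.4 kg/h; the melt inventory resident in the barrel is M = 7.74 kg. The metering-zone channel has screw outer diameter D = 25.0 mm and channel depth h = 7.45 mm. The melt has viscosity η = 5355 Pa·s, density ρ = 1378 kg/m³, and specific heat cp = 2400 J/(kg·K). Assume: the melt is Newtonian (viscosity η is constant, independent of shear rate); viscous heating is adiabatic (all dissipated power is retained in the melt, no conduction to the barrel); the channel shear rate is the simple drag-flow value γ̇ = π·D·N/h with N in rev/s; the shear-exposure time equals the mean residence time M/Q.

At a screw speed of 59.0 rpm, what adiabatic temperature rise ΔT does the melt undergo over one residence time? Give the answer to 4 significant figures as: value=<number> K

Throughput in SI: Q_s = 219.4 kg/h ÷ 3600 s/h = 0.0609444 kg/s
t_res = M / Q_s = 7.74 / 0.0609444 = 127.001 s
Geometry in metres: D = 25.0 mm → 0.025 m, h = 7.45 mm → 0.00745 m; screw speed N = 59.0 rpm = 0.983333 rev/s
γ̇ = π·D·N / h = π · 0.025 · 0.983333 / 0.00745 = 10.3666 s⁻¹
ΔT = η·γ̇²·t_res / (ρ·cp) = 5355 · (10.3666)² · 127.001 / (1378 · 2400) = 22.0991 K

value=22.10 K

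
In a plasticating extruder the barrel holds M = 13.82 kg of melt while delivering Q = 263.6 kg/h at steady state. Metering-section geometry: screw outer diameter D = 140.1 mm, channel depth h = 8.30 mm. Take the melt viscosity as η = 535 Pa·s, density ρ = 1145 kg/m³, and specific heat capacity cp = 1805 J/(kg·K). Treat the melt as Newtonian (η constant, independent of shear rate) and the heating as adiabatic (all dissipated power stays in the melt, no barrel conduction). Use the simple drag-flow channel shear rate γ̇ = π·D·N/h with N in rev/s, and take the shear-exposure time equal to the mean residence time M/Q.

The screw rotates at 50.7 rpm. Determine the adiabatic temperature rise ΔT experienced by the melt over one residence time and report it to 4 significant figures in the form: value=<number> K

Throughput in SI: Q_s = 263.6 kg/h ÷ 3600 s/h = 0.0732222 kg/s
t_res = M / Q_s = 13.82 / 0.0732222 = 188.741 s
Geometry in metres: D = 140.1 mm → 0.1401 m, h = 8.30 mm → 0.0083 m; screw speed N = 50.7 rpm = 0.845 rev/s
γ̇ = π·D·N / h = π · 0.1401 · 0.845 / 0.0083 = 44.8091 s⁻¹
ΔT = η·γ̇²·t_res / (ρ·cp) = 535 · (44.8091)² · 188.741 / (1145 · 1805) = 98.1001 K

value=98.10 K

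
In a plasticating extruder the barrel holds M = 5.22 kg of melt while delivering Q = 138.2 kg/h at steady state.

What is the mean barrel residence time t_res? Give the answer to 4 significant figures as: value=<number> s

value=136.0 s

Q_s = Q / 3600 = 138.2 / 3600 = 0.0383889 kg/s
Mean residence time: t_res = M/Q_s = 5.22 kg / 0.0383889 kg/s = 135.977 s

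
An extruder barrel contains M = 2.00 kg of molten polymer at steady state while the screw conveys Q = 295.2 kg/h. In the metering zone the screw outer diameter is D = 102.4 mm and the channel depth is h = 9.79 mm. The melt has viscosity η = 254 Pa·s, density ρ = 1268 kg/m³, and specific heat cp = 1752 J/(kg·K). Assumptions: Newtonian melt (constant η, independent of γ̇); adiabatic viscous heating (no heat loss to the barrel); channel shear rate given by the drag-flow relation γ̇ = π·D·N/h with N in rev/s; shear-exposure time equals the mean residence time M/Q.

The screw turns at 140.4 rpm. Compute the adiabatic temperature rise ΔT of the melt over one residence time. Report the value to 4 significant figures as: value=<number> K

Throughput in SI: Q_s = 295.2 kg/h ÷ 3600 s/h = 0.082 kg/s
t_res = M / Q_s = 2.00 ÷ 0.082 = 24.3902 s
Convert to SI: D = 0.1024 m, h = 0.00979 m, N = 140.4/60 = 2.34 rev/s
γ̇ = π D N / h = (π)(0.1024)(2.34) / 0.00979 = 76.8923 s⁻¹
ΔT = η·γ̇²·t_res / (ρ·cp) = 254 · (76.8923)² · 24.3902 / (1268 · 1752) = 16.4878 K

value=16.49 K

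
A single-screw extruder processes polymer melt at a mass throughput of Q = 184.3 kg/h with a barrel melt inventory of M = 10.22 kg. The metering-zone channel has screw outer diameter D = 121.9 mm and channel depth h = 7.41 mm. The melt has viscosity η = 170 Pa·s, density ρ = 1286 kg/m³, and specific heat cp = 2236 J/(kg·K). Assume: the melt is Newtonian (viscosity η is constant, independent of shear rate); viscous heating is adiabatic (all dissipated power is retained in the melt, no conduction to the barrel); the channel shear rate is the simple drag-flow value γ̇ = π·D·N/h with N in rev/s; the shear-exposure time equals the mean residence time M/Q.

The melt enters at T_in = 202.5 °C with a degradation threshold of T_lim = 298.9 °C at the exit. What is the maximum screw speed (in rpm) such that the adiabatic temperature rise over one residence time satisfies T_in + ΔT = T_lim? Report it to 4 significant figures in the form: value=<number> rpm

value=104.9 rpm

Throughput in SI: Q_s = 184.3 kg/h ÷ 3600 s/h = 0.0511944 kg/s
Mean residence time: t_res = M/Q_s = 10.22 kg / 0.0511944 kg/s = 199.631 s
D = 121.9 mm = 0.1219 m;  h = 7.41 mm = 0.00741 m
Allowable rise: ΔT_a = T_lim − T_in = 298.9 − 202.5 = 96.4 K
γ̇_max² = ΔT_a·ρ·cp / (η·t_res) = [96.4 × 1286 × 2236] / [170 × 199.631] = 8167.95 s⁻²
γ̇_max = √8167.95 = 90.3767 s⁻¹
Solve γ̇ = πDN/h for N: N_max = γ̇_max·h/(π·D) = 90.3767 × 0.00741 / (π × 0.1219) = 1.74872 rev/s = 104.923 rpm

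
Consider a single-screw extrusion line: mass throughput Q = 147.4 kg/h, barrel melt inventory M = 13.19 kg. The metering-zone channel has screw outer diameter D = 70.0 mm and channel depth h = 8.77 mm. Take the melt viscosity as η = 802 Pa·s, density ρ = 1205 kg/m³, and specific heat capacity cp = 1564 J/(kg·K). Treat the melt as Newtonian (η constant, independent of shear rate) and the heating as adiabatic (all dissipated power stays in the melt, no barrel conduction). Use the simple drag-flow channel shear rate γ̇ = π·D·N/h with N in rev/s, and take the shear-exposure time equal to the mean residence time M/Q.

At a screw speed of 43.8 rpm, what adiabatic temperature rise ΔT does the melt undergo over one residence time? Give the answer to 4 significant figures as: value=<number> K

value=45.93 K

Q_s = Q / 3600 = 147.4 / 3600 = 0.0409444 kg/s
t_res = M / Q_s = 13.19 / 0.0409444 = 322.144 s
Geometry in metres: D = 70.0 mm → 0.07 m, h = 8.77 mm → 0.00877 m; screw speed N = 43.8 rpm = 0.73 rev/s
γ̇ = π D N / h = (π)(0.07)(0.73) / 0.00877 = 18.3051 s⁻¹
ΔT = η·γ̇²·t_res / (ρ·cp) = 802 · (18.3051)² · 322.144 / (1205 · 1564) = 45.9349 K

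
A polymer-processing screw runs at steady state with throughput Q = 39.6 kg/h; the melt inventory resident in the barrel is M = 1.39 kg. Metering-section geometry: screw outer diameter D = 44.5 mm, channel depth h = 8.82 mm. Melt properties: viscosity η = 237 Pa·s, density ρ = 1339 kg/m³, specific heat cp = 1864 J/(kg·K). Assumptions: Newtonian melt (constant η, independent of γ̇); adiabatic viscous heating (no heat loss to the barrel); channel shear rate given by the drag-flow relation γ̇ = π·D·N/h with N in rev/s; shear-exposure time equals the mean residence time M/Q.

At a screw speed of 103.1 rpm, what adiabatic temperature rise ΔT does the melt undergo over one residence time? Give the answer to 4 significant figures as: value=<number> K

Q_s = Q / 3600 = 39.6 / 3600 = 0.011 kg/s
t_res = M / Q_s = 1.39 ÷ 0.011 = 126.364 s
Geometry in metres: D = 44.5 mm → 0.0445 m, h = 8.82 mm → 0.00882 m; screw speed N = 103.1 rpm = 1.71833 rev/s
Shear rate: γ̇ = πDN/h = π·0.0445·1.71833/0.00882 = 27.2363 s⁻¹
Adiabatic rise: ΔT = η γ̇² t_res / (ρ cp) = 237·(27.2363)²·126.364 / (1339·1864) = 8.90105 K

value=8.901 K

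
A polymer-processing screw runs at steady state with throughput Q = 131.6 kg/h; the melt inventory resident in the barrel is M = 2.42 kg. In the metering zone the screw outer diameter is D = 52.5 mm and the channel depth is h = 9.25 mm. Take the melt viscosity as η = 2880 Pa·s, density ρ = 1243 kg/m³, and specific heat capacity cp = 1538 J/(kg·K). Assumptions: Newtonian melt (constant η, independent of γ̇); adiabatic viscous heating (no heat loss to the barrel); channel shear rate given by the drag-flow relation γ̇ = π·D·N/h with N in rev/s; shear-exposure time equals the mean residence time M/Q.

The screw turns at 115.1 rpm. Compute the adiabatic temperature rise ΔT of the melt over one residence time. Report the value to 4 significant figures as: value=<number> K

Convert throughput: Q = 131.6 kg/h = 131.6/3600 = 0.0365556 kg/s
t_res = M / Q_s = 2.42 / 0.0365556 = 66.2006 s
Geometry in metres: D = 52.5 mm → 0.0525 m, h = 9.25 mm → 0.00925 m; screw speed N = 115.1 rpm = 1.91833 rev/s
γ̇ = π·D·N / h = π · 0.0525 · 1.91833 / 0.00925 = 34.2052 s⁻¹
Adiabatic rise: ΔT = η γ̇² t_res / (ρ cp) = 2880·(34.2052)²·66.2006 / (1243·1538) = 116.684 K

value=116.7 K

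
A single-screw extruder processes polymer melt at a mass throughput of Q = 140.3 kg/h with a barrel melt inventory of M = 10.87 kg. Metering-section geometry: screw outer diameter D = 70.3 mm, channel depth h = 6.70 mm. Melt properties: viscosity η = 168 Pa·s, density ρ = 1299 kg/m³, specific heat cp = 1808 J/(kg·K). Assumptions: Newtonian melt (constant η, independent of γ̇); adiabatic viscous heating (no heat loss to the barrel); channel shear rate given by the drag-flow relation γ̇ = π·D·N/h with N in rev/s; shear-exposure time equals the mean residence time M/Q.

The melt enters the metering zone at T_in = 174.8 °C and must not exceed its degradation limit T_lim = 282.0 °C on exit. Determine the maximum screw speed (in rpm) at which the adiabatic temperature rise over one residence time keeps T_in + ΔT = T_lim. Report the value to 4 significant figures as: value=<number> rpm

Convert throughput: Q = 140.3 kg/h = 140.3/3600 = 0.0389722 kg/s
t_res = M / Q_s = 10.87 / 0.0389722 = 278.917 s
Geometry in SI: D = 70.3 mm → 0.0703 m, h = 6.70 mm → 0.0067 m
Allowable rise: ΔT_a = T_lim − T_in = 282.0 − 174.8 = 107.2 K
γ̇_max² = ΔT_a·ρ·cp / (η·t_res) = [107.2 × 1299 × 1808] / [168 × 278.917] = 5373.02 s⁻²
Take the square root: γ̇_max = √(5373.02) = 73.3009 s⁻¹
N_max = γ̇_max·h / (π·D) = 73.3009 · 0.0067 / (π · 0.0703) = 2.22371 rev/s = 133.423 rpm

value=133.4 rpm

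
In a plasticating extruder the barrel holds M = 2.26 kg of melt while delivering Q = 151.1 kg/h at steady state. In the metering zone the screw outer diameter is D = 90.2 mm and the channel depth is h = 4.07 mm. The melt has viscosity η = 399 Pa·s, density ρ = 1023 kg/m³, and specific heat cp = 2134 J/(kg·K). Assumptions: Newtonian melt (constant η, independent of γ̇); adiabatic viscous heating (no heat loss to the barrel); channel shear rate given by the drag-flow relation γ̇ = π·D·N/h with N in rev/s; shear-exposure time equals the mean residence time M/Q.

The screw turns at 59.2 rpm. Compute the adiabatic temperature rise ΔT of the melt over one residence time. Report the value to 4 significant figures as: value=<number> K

Q_s = Q / 3600 = 151.1 / 3600 = 0.0419722 kg/s
Mean residence time: t_res = M/Q_s = 2.26 kg / 0.0419722 kg/s = 53.8451 s
Convert to SI: D = 0.0902 m, h = 0.00407 m, N = 59.2/60 = 0.986667 rev/s
Shear rate: γ̇ = πDN/h = π·0.0902·0.986667/0.00407 = 68.6962 s⁻¹
Adiabatic rise: ΔT = η γ̇² t_res / (ρ cp) = 399·(68.6962)²·53.8451 / (1023·2134) = 46.4424 K

value=46.44 K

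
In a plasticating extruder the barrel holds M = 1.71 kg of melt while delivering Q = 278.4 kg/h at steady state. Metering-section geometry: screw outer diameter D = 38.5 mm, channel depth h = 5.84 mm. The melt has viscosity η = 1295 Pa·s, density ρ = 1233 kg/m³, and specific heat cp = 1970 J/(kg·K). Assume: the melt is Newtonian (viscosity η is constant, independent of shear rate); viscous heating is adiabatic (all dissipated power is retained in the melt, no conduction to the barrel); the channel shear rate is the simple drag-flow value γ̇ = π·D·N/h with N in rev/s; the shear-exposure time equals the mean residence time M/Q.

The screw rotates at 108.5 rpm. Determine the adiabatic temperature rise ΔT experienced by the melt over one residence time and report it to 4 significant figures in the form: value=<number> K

Convert throughput: Q = 278.4 kg/h = 278.4/3600 = 0.0773333 kg/s
t_res = M / Q_s = 1.71 ÷ 0.0773333 = 22.1121 s
D = 38.5 mm = 0.0385 m;  h = 5.84 mm = 0.00584 m;  N = 108.5 rpm / 60 = 1.80833 rev/s
γ̇ = π·D·N / h = π · 0.0385 · 1.80833 / 0.00584 = 37.4521 s⁻¹
ΔT = η·γ̇²·t_res/(ρ·cp) = [1295 × 37.4521² × 22.1121] / [1233 × 1970] = 16.5357 K

value=16.54 K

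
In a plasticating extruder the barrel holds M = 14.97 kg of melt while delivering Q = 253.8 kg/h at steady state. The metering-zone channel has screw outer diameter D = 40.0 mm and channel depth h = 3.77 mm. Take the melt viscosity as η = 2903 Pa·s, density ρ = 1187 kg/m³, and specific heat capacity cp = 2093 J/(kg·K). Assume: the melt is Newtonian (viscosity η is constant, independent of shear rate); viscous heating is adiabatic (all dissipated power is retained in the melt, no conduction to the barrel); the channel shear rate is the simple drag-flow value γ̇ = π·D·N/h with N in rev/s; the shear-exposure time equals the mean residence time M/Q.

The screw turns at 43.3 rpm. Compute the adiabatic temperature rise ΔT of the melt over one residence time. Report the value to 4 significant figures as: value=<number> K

Convert throughput: Q = 253.8 kg/h = 253.8/3600 = 0.0705 kg/s
Mean residence time: t_res = M/Q_s = 14.97 kg / 0.0705 kg/s = 212.34 s
Geometry in metres: D = 40.0 mm → 0.04 m, h = 3.77 mm → 0.00377 m; screw speed N = 43.3 rpm = 0.721667 rev/s
Shear rate: γ̇ = πDN/h = π·0.04·0.721667/0.00377 = 24.055 s⁻¹
Adiabatic rise: ΔT = η γ̇² t_res / (ρ cp) = 2903·(24.055)²·212.34 / (1187·2093) = 143.572 K

value=143.6 K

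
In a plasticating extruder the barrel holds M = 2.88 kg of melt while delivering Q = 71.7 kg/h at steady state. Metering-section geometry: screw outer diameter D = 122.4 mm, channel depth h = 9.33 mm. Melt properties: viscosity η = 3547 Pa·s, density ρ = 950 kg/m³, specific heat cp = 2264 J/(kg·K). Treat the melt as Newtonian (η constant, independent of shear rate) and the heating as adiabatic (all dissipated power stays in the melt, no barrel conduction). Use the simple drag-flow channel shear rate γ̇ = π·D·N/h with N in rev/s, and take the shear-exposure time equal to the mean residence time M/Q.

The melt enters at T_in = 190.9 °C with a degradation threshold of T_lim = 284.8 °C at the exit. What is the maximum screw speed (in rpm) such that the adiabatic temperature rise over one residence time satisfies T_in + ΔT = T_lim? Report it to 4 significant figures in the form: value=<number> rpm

Q_s = Q / 3600 = 71.7 / 3600 = 0.0199167 kg/s
t_res = M / Q_s = 2.88 / 0.0199167 = 144.603 s
D = 122.4 mm = 0.1224 m;  h = 9.33 mm = 0.00933 m
Allowable rise: ΔT_a = T_lim − T_in = 284.8 − 190.9 = 93.9 K
Invert ΔT = ηγ̇²t_res/(ρcp) for γ̇: γ̇_max² = ΔT_a ρ cp / (η t_res) = 93.9·950·2264 / (3547·144.603) = 393.757 s⁻²
Take the square root: γ̇_max = √(393.757) = 19.8433 s⁻¹
Solve γ̇ = πDN/h for N: N_max = γ̇_max·h/(π·D) = 19.8433 × 0.00933 / (π × 0.1224) = 0.481465 rev/s = 28.8879 rpm

value=28.89 rpm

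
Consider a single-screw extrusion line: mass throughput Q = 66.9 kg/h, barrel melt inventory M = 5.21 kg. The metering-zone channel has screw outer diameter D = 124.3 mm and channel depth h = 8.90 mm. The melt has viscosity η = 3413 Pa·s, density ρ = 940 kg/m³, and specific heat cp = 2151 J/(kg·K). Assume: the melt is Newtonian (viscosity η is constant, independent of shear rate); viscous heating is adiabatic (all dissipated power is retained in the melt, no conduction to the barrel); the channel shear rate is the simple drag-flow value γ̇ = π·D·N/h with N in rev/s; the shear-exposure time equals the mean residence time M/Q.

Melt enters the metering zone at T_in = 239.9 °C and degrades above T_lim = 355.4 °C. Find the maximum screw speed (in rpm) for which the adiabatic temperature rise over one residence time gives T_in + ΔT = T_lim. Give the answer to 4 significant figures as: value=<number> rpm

value=21.36 rpm

Q_s = Q / 3600 = 66.9 / 3600 = 0.0185833 kg/s
t_res = M / Q_s = 5.21 ÷ 0.0185833 = 280.359 s
Geometry in SI: D = 124.3 mm → 0.1243 m, h = 8.90 mm → 0.0089 m
ΔT_a = T_lim − T_in = 355.4 − 239.9 = 115.5 K
γ̇_max² = ΔT_a·ρ·cp / (η·t_res) = [115.5 × 940 × 2151] / [3413 × 280.359] = 244.062 s⁻²
γ̇_max = √244.062 = 15.6225 s⁻¹
N_max = γ̇_max·h / (π·D) = 15.6225 · 0.0089 / (π · 0.1243) = 0.356057 rev/s = 21.3634 rpm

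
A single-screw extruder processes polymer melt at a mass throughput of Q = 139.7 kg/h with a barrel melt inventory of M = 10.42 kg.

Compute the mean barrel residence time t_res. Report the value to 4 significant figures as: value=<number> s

value=268.5 s

Throughput in SI: Q_s = 139.7 kg/h ÷ 3600 s/h = 0.0388056 kg/s
Mean residence time: t_res = M/Q_s = 10.42 kg / 0.0388056 kg/s = 268.518 s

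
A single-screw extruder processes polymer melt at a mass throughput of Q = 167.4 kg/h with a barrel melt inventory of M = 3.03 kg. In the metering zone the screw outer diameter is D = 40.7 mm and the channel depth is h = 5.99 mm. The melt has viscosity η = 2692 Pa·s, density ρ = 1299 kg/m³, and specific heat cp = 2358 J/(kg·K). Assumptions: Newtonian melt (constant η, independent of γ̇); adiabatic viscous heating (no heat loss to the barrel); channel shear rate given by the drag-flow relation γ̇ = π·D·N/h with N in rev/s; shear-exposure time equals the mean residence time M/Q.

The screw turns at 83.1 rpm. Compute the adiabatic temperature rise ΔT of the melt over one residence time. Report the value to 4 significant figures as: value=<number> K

value=50.05 K

Convert throughput: Q = 167.4 kg/h = 167.4/3600 = 0.0465 kg/s
t_res = M / Q_s = 3.03 ÷ 0.0465 = 65.1613 s
Geometry in metres: D = 40.7 mm → 0.0407 m, h = 5.99 mm → 0.00599 m; screw speed N = 83.1 rpm = 1.385 rev/s
Shear rate: γ̇ = πDN/h = π·0.0407·1.385/0.00599 = 29.5643 s⁻¹
ΔT = η·γ̇²·t_res/(ρ·cp) = [2692 × 29.5643² × 65.1613] / [1299 × 2358] = 50.0549 K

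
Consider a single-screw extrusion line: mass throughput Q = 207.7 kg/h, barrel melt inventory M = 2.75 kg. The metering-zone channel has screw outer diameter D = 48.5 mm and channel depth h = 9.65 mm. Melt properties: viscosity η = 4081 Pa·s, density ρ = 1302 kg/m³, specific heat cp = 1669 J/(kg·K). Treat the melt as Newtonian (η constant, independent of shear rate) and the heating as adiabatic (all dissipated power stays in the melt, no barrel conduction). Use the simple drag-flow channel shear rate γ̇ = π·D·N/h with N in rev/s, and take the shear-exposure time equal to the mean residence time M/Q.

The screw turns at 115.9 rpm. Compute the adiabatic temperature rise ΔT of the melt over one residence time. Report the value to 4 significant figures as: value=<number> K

value=83.27 K

Throughput in SI: Q_s = 207.7 kg/h ÷ 3600 s/h = 0.0576944 kg/s
Mean residence time: t_res = M/Q_s = 2.75 kg / 0.0576944 kg/s = 47.6649 s
D = 48.5 mm = 0.0485 m;  h = 9.65 mm = 0.00965 m;  N = 115.9 rpm / 60 = 1.93167 rev/s
γ̇ = π·D·N / h = π · 0.0485 · 1.93167 / 0.00965 = 30.4998 s⁻¹
Adiabatic rise: ΔT = η γ̇² t_res / (ρ cp) = 4081·(30.4998)²·47.6649 / (1302·1669) = 83.2705 K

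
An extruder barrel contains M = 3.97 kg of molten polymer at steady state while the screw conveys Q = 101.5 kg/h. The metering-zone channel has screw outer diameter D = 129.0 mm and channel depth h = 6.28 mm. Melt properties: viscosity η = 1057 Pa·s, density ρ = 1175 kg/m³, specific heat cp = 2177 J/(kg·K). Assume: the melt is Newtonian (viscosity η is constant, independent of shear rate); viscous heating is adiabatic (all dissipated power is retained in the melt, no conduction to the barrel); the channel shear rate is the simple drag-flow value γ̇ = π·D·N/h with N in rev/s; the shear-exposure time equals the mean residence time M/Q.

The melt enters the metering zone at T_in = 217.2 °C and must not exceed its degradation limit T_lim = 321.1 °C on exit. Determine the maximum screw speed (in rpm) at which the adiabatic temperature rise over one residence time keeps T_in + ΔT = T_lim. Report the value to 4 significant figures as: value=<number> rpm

Throughput in SI: Q_s = 101.5 kg/h ÷ 3600 s/h = 0.0281944 kg/s
t_res = M / Q_s = 3.97 ÷ 0.0281944 = 140.808 s
Convert to metres: D = 0.129 m, h = 0.00628 m
ΔT_a = T_lim − T_in = 321.1 °C − 217.2 °C = 103.9 K
γ̇_max² = ΔT_a·ρ·cp / (η·t_res) = [103.9 × 1175 × 2177] / [1057 × 140.808] = 1785.71 s⁻²
Take the square root: γ̇_max = √(1785.71) = 42.2576 s⁻¹
Solve γ̇ = πDN/h for N: N_max = γ̇_max·h/(π·D) = 42.2576 × 0.00628 / (π × 0.129) = 0.654825 rev/s = 39.2895 rpm

value=39.29 rpm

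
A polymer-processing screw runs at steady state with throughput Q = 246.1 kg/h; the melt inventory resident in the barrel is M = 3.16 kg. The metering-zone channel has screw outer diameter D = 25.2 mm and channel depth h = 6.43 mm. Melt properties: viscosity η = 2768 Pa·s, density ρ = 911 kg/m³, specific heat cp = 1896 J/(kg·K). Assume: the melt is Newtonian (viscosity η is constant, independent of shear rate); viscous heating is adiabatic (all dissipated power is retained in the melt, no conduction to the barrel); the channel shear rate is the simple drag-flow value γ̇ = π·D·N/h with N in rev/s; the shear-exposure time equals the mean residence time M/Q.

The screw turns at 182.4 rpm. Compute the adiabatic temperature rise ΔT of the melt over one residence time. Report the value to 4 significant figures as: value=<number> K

value=103.8 K

Q_s = Q / 3600 = 246.1 / 3600 = 0.0683611 kg/s
Mean residence time: t_res = M/Q_s = 3.16 kg / 0.0683611 kg/s = 46.2251 s
D = 25.2 mm = 0.0252 m;  h = 6.43 mm = 0.00643 m;  N = 182.4 rpm / 60 = 3.04 rev/s
Shear rate: γ̇ = πDN/h = π·0.0252·3.04/0.00643 = 37.4294 s⁻¹
Adiabatic rise: ΔT = η γ̇² t_res / (ρ cp) = 2768·(37.4294)²·46.2251 / (911·1896) = 103.78 K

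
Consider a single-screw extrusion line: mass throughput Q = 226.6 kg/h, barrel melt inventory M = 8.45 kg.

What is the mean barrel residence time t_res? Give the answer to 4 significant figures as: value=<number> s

Convert throughput: Q = 226.6 kg/h = 226.6/3600 = 0.0629444 kg/s
t_res = M / Q_s = 8.45 ÷ 0.0629444 = 134.245 s

value=134.2 s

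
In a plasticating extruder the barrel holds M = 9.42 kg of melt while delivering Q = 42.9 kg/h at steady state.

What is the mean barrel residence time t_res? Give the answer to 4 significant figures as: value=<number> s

Convert throughput: Q = 42.9 kg/h = 42.9/3600 = 0.0119167 kg/s
t_res = M / Q_s = 9.42 / 0.0119167 = 790.49 s

value=790.5 s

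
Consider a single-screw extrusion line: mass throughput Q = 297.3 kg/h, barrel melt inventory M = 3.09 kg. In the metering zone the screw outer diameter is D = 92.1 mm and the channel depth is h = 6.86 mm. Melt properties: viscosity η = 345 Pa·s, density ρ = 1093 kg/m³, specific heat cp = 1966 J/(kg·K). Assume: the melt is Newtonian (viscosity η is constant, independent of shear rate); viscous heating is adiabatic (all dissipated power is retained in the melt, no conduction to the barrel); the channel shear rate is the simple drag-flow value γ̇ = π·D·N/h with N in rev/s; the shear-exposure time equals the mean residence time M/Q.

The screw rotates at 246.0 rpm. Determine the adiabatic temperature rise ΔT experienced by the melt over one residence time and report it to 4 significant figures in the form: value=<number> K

value=179.6 K

Convert throughput: Q = 297.3 kg/h = 297.3/3600 = 0.0825833 kg/s
Mean residence time: t_res = M/Q_s = 3.09 kg / 0.0825833 kg/s = 37.4168 s
Convert to SI: D = 0.0921 m, h = 0.00686 m, N = 246.0/60 = 4.1 rev/s
γ̇ = π·D·N / h = π · 0.0921 · 4.1 / 0.00686 = 172.93 s⁻¹
ΔT = η·γ̇²·t_res / (ρ·cp) = 345 · (172.93)² · 37.4168 / (1093 · 1966) = 179.647 K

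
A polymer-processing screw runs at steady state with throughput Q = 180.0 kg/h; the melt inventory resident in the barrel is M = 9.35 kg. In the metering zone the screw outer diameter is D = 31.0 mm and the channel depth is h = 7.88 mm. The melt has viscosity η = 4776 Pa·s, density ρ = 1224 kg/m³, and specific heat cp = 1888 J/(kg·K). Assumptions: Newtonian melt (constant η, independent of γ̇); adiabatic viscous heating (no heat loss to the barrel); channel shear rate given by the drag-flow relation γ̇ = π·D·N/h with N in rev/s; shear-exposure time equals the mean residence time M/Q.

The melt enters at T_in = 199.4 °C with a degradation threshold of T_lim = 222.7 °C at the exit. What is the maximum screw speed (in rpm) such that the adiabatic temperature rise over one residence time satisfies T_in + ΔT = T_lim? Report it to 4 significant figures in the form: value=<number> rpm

value=37.69 rpm

Throughput in SI: Q_s = 180.0 kg/h ÷ 3600 s/h = 0.05 kg/s
Mean residence time: t_res = M/Q_s = 9.35 kg / 0.05 kg/s = 187 s
Convert to metres: D = 0.031 m, h = 0.00788 m
Allowable rise: ΔT_a = T_lim − T_in = 222.7 − 199.4 = 23.3 K
Invert ΔT = ηγ̇²t_res/(ρcp) for γ̇: γ̇_max² = ΔT_a ρ cp / (η t_res) = 23.3·1224·1888 / (4776·187) = 60.2884 s⁻²
γ̇_max = √60.2884 = 7.76456 s⁻¹
Solve γ̇ = πDN/h for N: N_max = γ̇_max·h/(π·D) = 7.76456 × 0.00788 / (π × 0.031) = 0.628248 rev/s = 37.6949 rpm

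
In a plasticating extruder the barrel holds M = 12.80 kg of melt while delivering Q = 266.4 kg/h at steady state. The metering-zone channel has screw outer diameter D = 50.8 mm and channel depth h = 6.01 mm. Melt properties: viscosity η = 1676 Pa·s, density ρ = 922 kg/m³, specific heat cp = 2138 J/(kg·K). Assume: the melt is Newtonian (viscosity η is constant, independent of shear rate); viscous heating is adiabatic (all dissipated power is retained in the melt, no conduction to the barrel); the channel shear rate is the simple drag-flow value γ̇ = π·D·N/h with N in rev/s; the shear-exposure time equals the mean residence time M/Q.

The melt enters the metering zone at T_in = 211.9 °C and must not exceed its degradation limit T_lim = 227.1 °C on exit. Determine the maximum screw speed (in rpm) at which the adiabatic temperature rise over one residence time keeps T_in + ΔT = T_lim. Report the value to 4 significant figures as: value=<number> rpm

value=22.97 rpm

Q_s = Q / 3600 = 266.4 / 3600 = 0.074 kg/s
Mean residence time: t_res = M/Q_s = 12.80 kg / 0.074 kg/s = 172.973 s
Convert to metres: D = 0.0508 m, h = 0.00601 m
ΔT_a = T_lim − T_in = 227.1 °C − 211.9 °C = 15.2 K
γ̇_max² = ΔT_a·ρ·cp / (η·t_res) = [15.2 × 922 × 2138] / [1676 × 172.973] = 103.355 s⁻²
γ̇_max = √103.355 = 10.1663 s⁻¹
Solve γ̇ = πDN/h for N: N_max = γ̇_max·h/(π·D) = 10.1663 × 0.00601 / (π × 0.0508) = 0.382848 rev/s = 22.9709 rpm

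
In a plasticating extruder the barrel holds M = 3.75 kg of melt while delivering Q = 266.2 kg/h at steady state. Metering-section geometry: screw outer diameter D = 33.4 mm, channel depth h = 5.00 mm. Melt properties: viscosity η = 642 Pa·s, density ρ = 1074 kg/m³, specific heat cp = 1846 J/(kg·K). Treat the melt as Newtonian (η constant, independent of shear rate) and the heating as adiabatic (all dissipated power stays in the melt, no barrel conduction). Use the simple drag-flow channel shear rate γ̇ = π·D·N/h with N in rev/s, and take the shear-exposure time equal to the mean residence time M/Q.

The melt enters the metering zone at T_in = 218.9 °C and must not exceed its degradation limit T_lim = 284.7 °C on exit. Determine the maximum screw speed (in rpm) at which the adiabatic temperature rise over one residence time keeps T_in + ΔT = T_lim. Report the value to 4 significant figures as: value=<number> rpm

value=181.0 rpm

Q_s = Q / 3600 = 266.2 / 3600 = 0.0739444 kg/s
t_res = M / Q_s = 3.75 ÷ 0.0739444 = 50.7137 s
D = 33.4 mm = 0.0334 m;  h = 5.00 mm = 0.005 m
Allowable rise: ΔT_a = T_lim − T_in = 284.7 − 218.9 = 65.8 K
γ̇_max² = ΔT_a·ρ·cp/(η·t_res) = 65.8·1074·1846/(642·50.7137) = 4006.83 s⁻²
γ̇_max = √4006.83 = 63.2995 s⁻¹
N_max = γ̇_max h / (πD) = 63.2995·0.005/(π·0.0334) = 3.0163 rev/s → ×60 = 180.978 rpm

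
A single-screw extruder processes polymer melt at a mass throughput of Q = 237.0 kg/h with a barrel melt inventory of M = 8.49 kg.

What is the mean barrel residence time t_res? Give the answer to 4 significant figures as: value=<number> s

value=129.0 s

Throughput in SI: Q_s = 237.0 kg/h ÷ 3600 s/h = 0.0658333 kg/s
Mean residence time: t_res = M/Q_s = 8.49 kg / 0.0658333 kg/s = 128.962 s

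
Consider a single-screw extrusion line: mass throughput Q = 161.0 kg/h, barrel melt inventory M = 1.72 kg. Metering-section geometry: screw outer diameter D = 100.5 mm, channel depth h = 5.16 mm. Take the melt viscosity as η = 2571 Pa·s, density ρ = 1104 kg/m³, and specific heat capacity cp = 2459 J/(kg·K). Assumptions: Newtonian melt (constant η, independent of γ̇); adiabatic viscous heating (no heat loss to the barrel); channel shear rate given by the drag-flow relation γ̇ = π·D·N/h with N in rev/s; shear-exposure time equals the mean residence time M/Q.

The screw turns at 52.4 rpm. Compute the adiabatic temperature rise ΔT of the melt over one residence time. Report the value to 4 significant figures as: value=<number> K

value=104.0 K

Throughput in SI: Q_s = 161.0 kg/h ÷ 3600 s/h = 0.0447222 kg/s
t_res = M / Q_s = 1.72 ÷ 0.0447222 = 38.4596 s
Geometry in metres: D = 100.5 mm → 0.1005 m, h = 5.16 mm → 0.00516 m; screw speed N = 52.4 rpm = 0.873333 rev/s
Shear rate: γ̇ = πDN/h = π·0.1005·0.873333/0.00516 = 53.4375 s⁻¹
ΔT = η·γ̇²·t_res / (ρ·cp) = 2571 · (53.4375)² · 38.4596 / (1104 · 2459) = 104.009 K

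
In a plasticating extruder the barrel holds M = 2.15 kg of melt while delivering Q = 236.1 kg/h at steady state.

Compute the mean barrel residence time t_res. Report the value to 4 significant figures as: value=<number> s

value=32.78 s

Q_s = Q / 3600 = 236.1 / 3600 = 0.0655833 kg/s
t_res = M / Q_s = 2.15 / 0.0655833 = 32.7827 s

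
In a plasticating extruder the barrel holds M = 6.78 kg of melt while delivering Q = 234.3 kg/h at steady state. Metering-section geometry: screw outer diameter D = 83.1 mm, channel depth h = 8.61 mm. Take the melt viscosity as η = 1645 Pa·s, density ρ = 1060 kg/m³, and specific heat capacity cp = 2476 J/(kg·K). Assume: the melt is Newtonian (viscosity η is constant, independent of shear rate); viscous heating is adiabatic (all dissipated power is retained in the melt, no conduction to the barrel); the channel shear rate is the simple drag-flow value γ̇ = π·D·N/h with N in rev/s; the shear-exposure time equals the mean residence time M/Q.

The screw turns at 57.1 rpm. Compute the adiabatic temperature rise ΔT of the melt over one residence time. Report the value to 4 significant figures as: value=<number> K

value=54.37 K

Throughput in SI: Q_s = 234.3 kg/h ÷ 3600 s/h = 0.0650833 kg/s
Mean residence time: t_res = M/Q_s = 6.78 kg / 0.0650833 kg/s = 104.174 s
Geometry in metres: D = 83.1 mm → 0.0831 m, h = 8.61 mm → 0.00861 m; screw speed N = 57.1 rpm = 0.951667 rev/s
γ̇ = π·D·N / h = π · 0.0831 · 0.951667 / 0.00861 = 28.8558 s⁻¹
ΔT = η·γ̇²·t_res/(ρ·cp) = [1645 × 28.8558² × 104.174] / [1060 × 2476] = 54.3669 K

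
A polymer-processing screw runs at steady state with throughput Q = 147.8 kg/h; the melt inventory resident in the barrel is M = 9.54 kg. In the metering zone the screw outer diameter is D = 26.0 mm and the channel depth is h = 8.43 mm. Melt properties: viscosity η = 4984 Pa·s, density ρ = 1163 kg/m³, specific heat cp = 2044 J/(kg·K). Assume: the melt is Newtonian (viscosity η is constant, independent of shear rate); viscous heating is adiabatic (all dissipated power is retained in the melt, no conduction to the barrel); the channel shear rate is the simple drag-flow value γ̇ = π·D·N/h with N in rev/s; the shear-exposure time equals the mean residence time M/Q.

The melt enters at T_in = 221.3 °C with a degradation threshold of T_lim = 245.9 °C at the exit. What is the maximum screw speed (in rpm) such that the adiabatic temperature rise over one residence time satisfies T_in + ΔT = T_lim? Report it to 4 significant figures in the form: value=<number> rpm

Convert throughput: Q = 147.8 kg/h = 147.8/3600 = 0.0410556 kg/s
Mean residence time: t_res = M/Q_s = 9.54 kg / 0.0410556 kg/s = 232.368 s
Geometry in SI: D = 26.0 mm → 0.026 m, h = 8.43 mm → 0.00843 m
Allowable rise: ΔT_a = T_lim − T_in = 245.9 − 221.3 = 24.6 K
γ̇_max² = ΔT_a·ρ·cp / (η·t_res) = [24.6 × 1163 × 2044] / [4984 × 232.368] = 50.4942 s⁻²
γ̇_max = √50.4942 = 7.10592 s⁻¹
N_max = γ̇_max·h / (π·D) = 7.10592 · 0.00843 / (π · 0.026) = 0.733373 rev/s = 44.0024 rpm

value=44.00 rpm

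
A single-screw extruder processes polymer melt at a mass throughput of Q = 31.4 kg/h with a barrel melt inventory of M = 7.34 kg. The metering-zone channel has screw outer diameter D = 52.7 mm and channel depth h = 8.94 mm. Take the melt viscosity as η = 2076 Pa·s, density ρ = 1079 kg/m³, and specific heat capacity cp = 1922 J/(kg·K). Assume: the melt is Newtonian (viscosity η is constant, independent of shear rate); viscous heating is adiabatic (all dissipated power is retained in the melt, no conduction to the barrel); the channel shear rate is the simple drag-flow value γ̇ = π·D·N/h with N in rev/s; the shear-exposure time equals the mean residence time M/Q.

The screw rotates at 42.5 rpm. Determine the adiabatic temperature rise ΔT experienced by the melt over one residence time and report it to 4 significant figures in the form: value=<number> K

Q_s = Q / 3600 = 31.4 / 3600 = 0.00872222 kg/s
t_res = M / Q_s = 7.34 / 0.00872222 = 841.529 s
Geometry in metres: D = 52.7 mm → 0.0527 m, h = 8.94 mm → 0.00894 m; screw speed N = 42.5 rpm = 0.708333 rev/s
γ̇ = π D N / h = (π)(0.0527)(0.708333) / 0.00894 = 13.1178 s⁻¹
ΔT = η·γ̇²·t_res/(ρ·cp) = [2076 × 13.1178² × 841.529] / [1079 × 1922] = 144.958 K

value=145.0 K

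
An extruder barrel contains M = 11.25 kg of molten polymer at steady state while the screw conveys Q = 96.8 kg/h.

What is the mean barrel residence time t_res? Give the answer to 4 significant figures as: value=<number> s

value=418.4 s

Throughput in SI: Q_s = 96.8 kg/h ÷ 3600 s/h = 0.0268889 kg/s
t_res = M / Q_s = 11.25 ÷ 0.0268889 = 418.388 s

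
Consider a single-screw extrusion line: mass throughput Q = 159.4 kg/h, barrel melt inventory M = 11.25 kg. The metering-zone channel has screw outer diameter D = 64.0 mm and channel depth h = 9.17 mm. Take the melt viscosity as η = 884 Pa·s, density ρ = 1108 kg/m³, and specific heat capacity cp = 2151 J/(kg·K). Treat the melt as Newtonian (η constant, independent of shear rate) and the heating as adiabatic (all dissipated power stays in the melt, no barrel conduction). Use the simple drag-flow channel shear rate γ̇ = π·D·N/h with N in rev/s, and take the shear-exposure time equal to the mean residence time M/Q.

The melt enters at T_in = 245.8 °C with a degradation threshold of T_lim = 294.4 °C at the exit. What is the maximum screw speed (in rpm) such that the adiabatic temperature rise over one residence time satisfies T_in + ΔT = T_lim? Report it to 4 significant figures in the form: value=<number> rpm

value=62.14 rpm

Throughput in SI: Q_s = 159.4 kg/h ÷ 3600 s/h = 0.0442778 kg/s
t_res = M / Q_s = 11.25 ÷ 0.0442778 = 254.078 s
Geometry in SI: D = 64.0 mm → 0.064 m, h = 9.17 mm → 0.00917 m
ΔT_a = T_lim − T_in = 294.4 °C − 245.8 °C = 48.6 K
γ̇_max² = ΔT_a·ρ·cp / (η·t_res) = [48.6 × 1108 × 2151] / [884 × 254.078] = 515.7 s⁻²
Take the square root: γ̇_max = √(515.7) = 22.709 s⁻¹
Solve γ̇ = πDN/h for N: N_max = γ̇_max·h/(π·D) = 22.709 × 0.00917 / (π × 0.064) = 1.03571 rev/s = 62.1426 rpm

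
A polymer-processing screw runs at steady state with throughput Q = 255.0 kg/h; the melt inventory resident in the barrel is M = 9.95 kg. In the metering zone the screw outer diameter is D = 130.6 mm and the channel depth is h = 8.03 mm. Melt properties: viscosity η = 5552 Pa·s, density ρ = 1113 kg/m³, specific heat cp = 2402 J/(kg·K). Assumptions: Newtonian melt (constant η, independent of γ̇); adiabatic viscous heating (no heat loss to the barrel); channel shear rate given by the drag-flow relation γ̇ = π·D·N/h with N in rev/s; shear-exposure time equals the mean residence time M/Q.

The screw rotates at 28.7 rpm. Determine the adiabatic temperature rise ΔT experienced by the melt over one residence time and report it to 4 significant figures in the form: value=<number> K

value=174.3 K

Q_s = Q / 3600 = 255.0 / 3600 = 0.0708333 kg/s
t_res = M / Q_s = 9.95 ÷ 0.0708333 = 140.471 s
Convert to SI: D = 0.1306 m, h = 0.00803 m, N = 28.7/60 = 0.478333 rev/s
γ̇ = π·D·N / h = π · 0.1306 · 0.478333 / 0.00803 = 24.4404 s⁻¹
Adiabatic rise: ΔT = η γ̇² t_res / (ρ cp) = 5552·(24.4404)²·140.471 / (1113·2402) = 174.254 K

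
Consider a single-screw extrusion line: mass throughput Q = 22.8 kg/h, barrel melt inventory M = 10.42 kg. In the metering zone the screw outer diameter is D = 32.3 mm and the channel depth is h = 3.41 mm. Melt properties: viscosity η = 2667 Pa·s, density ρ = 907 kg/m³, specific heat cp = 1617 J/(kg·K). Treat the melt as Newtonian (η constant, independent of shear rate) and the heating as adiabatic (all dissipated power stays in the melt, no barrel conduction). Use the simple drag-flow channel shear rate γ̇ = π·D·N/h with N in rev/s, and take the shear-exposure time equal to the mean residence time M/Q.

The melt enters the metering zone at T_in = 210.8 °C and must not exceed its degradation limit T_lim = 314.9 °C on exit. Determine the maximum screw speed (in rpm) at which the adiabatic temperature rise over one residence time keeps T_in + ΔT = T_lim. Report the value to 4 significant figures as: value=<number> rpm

value=11.89 rpm

Convert throughput: Q = 22.8 kg/h = 22.8/3600 = 0.00633333 kg/s
Mean residence time: t_res = M/Q_s = 10.42 kg / 0.00633333 kg/s = 1645.26 s
Convert to metres: D = 0.0323 m, h = 0.00341 m
Allowable rise: ΔT_a = T_lim − T_in = 314.9 − 210.8 = 104.1 K
γ̇_max² = ΔT_a·ρ·cp / (η·t_res) = [104.1 × 907 × 1617] / [2667 × 1645.26] = 34.7944 s⁻²
γ̇_max = sqrt(34.7944) = 5.89868 s⁻¹
N_max = γ̇_max h / (πD) = 5.89868·0.00341/(π·0.0323) = 0.198224 rev/s → ×60 = 11.8935 rpm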